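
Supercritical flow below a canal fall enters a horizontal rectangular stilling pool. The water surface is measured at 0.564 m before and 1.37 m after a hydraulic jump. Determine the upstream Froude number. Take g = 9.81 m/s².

Fr₁ = 2.04

For a rectangular channel the momentum equation gives q² = ½·g·y₁·y₂·(y₁ + y₂) = ½×9.81×0.564×1.37×1.93 = 7.33.
q = √7.33 = 2.71 m²/s.
V₁ = q/y₁ = 4.80 m/s; Fr₁ = V₁/√(g·y₁) = 2.04.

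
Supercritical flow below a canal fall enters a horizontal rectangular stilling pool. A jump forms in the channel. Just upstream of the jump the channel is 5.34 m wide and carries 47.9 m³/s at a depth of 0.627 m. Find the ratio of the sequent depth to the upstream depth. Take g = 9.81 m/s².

y₂/y₁ = 7.67

q = Q/b = 47.9/5.34 = 8.97 m²/s; V₁ = q/y₁ = 14.3 m/s. Fr₁ = V₁/√(g·y₁) = 5.77.
From the momentum equation for a rectangular channel, y₂/y₁ = ½[√(1 + 8Fr₁²) − 1] = ½[√267.2 − 1] = 7.67.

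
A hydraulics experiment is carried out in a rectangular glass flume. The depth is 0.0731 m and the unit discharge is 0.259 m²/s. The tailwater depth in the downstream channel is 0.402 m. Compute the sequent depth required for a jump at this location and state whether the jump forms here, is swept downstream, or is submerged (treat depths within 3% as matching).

y₂ = 0.398 m; the jump forms here

V₁ = q/y₁ = 0.259/0.0731 = 3.54 m/s. Fr₁ = V₁/√(g·y₁) = 3.54/√(9.81×0.0731) = 4.18.
From the momentum equation for a rectangular channel, y₂/y₁ = ½[√(1 + 8Fr₁²) − 1] = ½[√141.0 − 1] = 5.44.
y₂ = 5.44 × 0.0731 = 0.398 m.
Tailwater y_tw = 0.402 m: y_tw ≈ y₂, so the jump forms here.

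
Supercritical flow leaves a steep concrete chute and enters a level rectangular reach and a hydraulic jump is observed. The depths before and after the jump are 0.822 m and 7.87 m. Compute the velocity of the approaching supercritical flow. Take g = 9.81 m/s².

For a rectangular channel the momentum equation gives q² = ½·g·y₁·y₂·(y₁ + y₂) = ½×9.81×0.822×7.87×8.69 = 276.
q = √276 = 16.6 m²/s.
V₁ = q/y₁ = 16.6/0.822 = 20.2 m/s.

V₁ = 20.2 m/s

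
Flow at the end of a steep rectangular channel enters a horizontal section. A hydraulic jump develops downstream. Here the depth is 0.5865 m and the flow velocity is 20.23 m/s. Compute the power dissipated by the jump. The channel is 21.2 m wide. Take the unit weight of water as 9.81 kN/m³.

P = 35972 kW

Fr₁ = V₁/√(g·y₁) = 20.23/√(9.81×0.5865) = 8.434.
By Bélanger, y₂/y₁ = ½[√(1 + 8Fr₁²) − 1] = ½[√570.04 − 1] = 11.44.
y₂ = 11.44 × 0.5865 = 6.708 m.
Head loss: ΔE = (y₂ − y₁)³/(4y₁y₂) = (6.708 − 0.5865)³/(4×0.5865×6.708) = 229.4/15.74 = 14.58 m.
q = V₁·y₁ = 20.23 × 0.5865 = 11.86 m²/s. Q = q·b = 11.86 × 21.2 = 251.5 m³/s. P = γ·Q·ΔE = 9.81 × 251.5 × 14.58 = 35972 kW.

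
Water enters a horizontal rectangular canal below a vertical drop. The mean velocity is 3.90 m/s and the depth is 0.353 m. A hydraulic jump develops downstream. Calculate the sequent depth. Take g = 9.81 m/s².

Fr₁ = V₁/√(g·y₁) = 3.90/√(9.81×0.353) = 2.10.
Sequent-depth ratio: y₂/y₁ = ½[√(1 + 8Fr₁²) − 1] = ½[√36.14 − 1] = 2.51.
y₂ = 2.51 × 0.353 = 0.885 m.

y₂ = 0.885 m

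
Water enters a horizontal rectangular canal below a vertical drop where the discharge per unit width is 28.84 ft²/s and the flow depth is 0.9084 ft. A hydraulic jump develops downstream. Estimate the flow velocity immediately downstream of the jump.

V₂ = 4.062 ft/s

V₁ = q/y₁ = 28.84/0.9084 = 31.75 ft/s. Fr₁ = V₁/√(g·y₁) = 31.75/√(32.2×0.9084) = 5.870.
Bélanger equation: y₂/y₁ = ½[√(1 + 8Fr₁²) − 1] = ½[√276.67 − 1] = 7.817.
y₂ = 7.817 × 0.9084 = 7.101 ft.
V₂ = q/y₂ = 28.84/7.101 = 4.062 ft/s.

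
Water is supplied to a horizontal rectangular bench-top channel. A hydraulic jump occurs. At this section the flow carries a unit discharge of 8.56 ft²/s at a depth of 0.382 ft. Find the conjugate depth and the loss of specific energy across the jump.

y₂ = 3.27 ft; ΔE = 4.81 ft

V₁ = q/y₁ = 8.56/0.382 = 22.4 ft/s. Fr₁ = V₁/√(g·y₁) = 22.4/√(32.2×0.382) = 6.39.
By Bélanger, y₂/y₁ = ½[√(1 + 8Fr₁²) − 1] = ½[√327.6 − 1] = 8.55.
y₂ = 8.55 × 0.382 = 3.27 ft.
Head loss: ΔE = (y₂ − y₁)³/(4y₁y₂) = (3.27 − 0.382)³/(4×0.382×3.27) = 24.0/4.99 = 4.81 ft.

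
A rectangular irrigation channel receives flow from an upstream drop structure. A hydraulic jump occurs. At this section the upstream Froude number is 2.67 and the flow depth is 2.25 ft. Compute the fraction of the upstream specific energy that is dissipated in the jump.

ΔE/E₁ = 0.204 (20.4%)

Fr₁ = 2.67 (given).
By Bélanger, y₂/y₁ = ½[√(1 + 8Fr₁²) − 1] = ½[√58.03 − 1] = 3.31.
y₂ = 3.31 × 2.25 = 7.45 ft.
E₁ = y₁(1 + Fr₁²/2) = 2.25×(1 + 2.67²/2) = 10.3 ft. ΔE = (y₂ − y₁)³/(4y₁y₂) = 2.09 ft. ΔE/E₁ = 2.09/10.3 = 0.204.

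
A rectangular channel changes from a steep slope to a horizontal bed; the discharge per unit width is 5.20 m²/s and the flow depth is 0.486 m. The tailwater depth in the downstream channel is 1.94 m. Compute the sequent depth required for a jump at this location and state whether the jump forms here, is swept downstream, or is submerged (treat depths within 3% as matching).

V₁ = q/y₁ = 5.20/0.486 = 10.7 m/s. Fr₁ = V₁/√(g·y₁) = 10.7/√(9.81×0.486) = 4.90.
By Bélanger, y₂/y₁ = ½[√(1 + 8Fr₁²) − 1] = ½[√193.1 − 1] = 6.45.
y₂ = 6.45 × 0.486 = 3.13 m.
Tailwater y_tw = 1.94 m: y_tw < y₂, so the jump is swept downstream.

y₂ = 3.13 m; the jump is swept downstream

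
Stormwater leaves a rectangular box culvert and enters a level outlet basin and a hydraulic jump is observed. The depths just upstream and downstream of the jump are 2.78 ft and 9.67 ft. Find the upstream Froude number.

Fr₁ = 2.79

For a rectangular channel the momentum equation gives q² = ½·g·y₁·y₂·(y₁ + y₂) = ½×32.2×2.78×9.67×12.4 = 5388.
q = √5388 = 73.4 ft²/s.
V₁ = q/y₁ = 26.4 ft/s; Fr₁ = V₁/√(g·y₁) = 2.79.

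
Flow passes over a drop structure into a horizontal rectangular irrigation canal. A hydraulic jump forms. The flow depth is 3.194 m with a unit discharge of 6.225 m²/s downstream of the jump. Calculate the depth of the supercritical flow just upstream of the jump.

V₂ = q/y₂ = 6.225/3.194 = 1.949 m/s; Fr₂ = V₂/√(g·y₂) = 0.3482.
From the momentum equation (using Fr₂), y₁/y₂ = ½[√(1 + 8Fr₂²) − 1] = ½[√1.9698 − 1] = 0.2018.
y₁ = 0.2018 × 3.194 = 0.6444 m.

y₁ = 0.6444 m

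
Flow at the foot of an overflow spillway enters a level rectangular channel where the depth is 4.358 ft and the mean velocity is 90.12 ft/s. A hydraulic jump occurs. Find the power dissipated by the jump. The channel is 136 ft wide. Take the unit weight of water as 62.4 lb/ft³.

Fr₁ = V₁/√(g·y₁) = 90.12/√(32.2×4.358) = 7.608.
From the momentum equation for a rectangular channel, y₂/y₁ = ½[√(1 + 8Fr₁²) − 1] = ½[√464.01 − 1] = 10.27.
y₂ = 10.27 × 4.358 = 44.76 ft.
q = V₁·y₁ = 90.12 × 4.358 = 392.7 ft²/s. V₂ = q/y₂ = 392.7/44.76 = 8.775 ft/s. E₁ = y₁ + V₁²/2g = 130.5 ft; E₂ = y₂ + V₂²/2g = 45.95 ft. ΔE = E₁ − E₂ = 84.52 ft.
Q = q·b = 392.7 × 136 = 53413 cfs. P = γ·Q·ΔE/550 = 62.4 × 53413 × 84.52 / 550 = 512162 hp.

P = 512162 hp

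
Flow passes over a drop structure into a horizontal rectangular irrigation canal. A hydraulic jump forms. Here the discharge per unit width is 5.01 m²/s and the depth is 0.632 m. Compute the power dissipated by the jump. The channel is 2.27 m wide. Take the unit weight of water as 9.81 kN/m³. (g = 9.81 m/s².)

P = 122 kW

V₁ = q/y₁ = 5.01/0.632 = 7.93 m/s. Fr₁ = V₁/√(g·y₁) = 7.93/√(9.81×0.632) = 3.18.
Bélanger equation: y₂/y₁ = ½[√(1 + 8Fr₁²) − 1] = ½[√82.09 − 1] = 4.03.
y₂ = 4.03 × 0.632 = 2.55 m.
Head loss: ΔE = (y₂ − y₁)³/(4y₁y₂) = (2.55 − 0.632)³/(4×0.632×2.55) = 7.02/6.44 = 1.09 m.
Q = q·b = 5.01 × 2.27 = 11.4 m³/s. P = γ·Q·ΔE = 9.81 × 11.4 × 1.09 = 122 kW.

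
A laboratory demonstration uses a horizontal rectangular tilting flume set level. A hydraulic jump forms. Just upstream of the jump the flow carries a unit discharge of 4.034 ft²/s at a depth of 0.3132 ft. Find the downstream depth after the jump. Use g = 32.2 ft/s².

y₂ = 1.647 ft

V₁ = q/y₁ = 4.034/0.3132 = 12.88 ft/s. Fr₁ = V₁/√(g·y₁) = 12.88/√(32.2×0.3132) = 4.056.
Sequent-depth ratio: y₂/y₁ = ½[√(1 + 8Fr₁²) − 1] = ½[√132.60 − 1] = 5.258.
y₂ = 5.258 × 0.3132 = 1.647 ft.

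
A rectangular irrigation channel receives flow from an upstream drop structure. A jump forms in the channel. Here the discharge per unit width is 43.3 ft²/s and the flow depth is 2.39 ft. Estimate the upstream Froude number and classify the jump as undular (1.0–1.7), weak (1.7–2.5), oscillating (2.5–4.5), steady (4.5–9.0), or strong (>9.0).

V₁ = q/y₁ = 43.3/2.39 = 18.1 ft/s. Fr₁ = V₁/√(g·y₁) = 18.1/√(32.2×2.39) = 2.07.
Fr₁ = 2.07 lies in the weak range.

Fr₁ = 2.07; weak jump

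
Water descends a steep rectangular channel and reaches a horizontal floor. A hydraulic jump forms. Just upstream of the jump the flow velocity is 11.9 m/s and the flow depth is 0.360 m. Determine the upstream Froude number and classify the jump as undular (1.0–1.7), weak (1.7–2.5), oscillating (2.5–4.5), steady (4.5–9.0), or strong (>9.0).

Fr₁ = V₁/√(g·y₁) = 11.9/√(9.81×0.360) = 6.33.
Fr₁ = 6.33 lies in the steady range.

Fr₁ = 6.33; steady jump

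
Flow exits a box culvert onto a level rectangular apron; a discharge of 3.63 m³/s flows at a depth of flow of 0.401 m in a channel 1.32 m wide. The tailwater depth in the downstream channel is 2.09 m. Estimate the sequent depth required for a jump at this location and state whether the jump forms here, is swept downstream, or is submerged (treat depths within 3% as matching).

q = Q/b = 3.63/1.32 = 2.75 m²/s; V₁ = q/y₁ = 6.86 m/s. Fr₁ = V₁/√(g·y₁) = 3.46.
Sequent-depth ratio: y₂/y₁ = ½[√(1 + 8Fr₁²) − 1] = ½[√96.64 − 1] = 4.42.
y₂ = 4.42 × 0.401 = 1.77 m.
Tailwater y_tw = 2.09 m: y_tw > y₂, so the jump is submerged.

y₂ = 1.77 m; the jump is submerged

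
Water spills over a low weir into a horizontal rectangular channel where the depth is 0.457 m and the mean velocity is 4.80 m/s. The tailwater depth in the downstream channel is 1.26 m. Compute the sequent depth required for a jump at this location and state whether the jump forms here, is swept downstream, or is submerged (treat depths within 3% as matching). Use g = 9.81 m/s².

y₂ = 1.25 m; the jump forms here

Fr₁ = V₁/√(g·y₁) = 4.80/√(9.81×0.457) = 2.27.
Conjugate-depth relation: y₂/y₁ = ½[√(1 + 8Fr₁²) − 1] = ½[√42.11 − 1] = 2.74.
y₂ = 2.74 × 0.457 = 1.25 m.
Tailwater y_tw = 1.26 m: y_tw ≈ y₂, so the jump forms here.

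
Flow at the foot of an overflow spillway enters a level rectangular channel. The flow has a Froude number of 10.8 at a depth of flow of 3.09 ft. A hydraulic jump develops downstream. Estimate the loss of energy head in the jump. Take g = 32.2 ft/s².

Fr₁ = 10.8 (given).
Bélanger equation: y₂/y₁ = ½[√(1 + 8Fr₁²) − 1] = ½[√934.1 − 1] = 14.8.
y₂ = 14.8 × 3.09 = 45.7 ft.
Head loss: ΔE = (y₂ − y₁)³/(4y₁y₂) = (45.7 − 3.09)³/(4×3.09×45.7) = 77229/565 = 137 ft.

ΔE = 137 ft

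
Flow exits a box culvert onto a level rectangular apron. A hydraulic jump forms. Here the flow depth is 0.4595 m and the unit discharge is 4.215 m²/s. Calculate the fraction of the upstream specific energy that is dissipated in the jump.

ΔE/E₁ = 0.427 (42.7%)

V₁ = q/y₁ = 4.215/0.4595 = 9.173 m/s. Fr₁ = V₁/√(g·y₁) = 9.173/√(9.81×0.4595) = 4.321.
Conjugate-depth relation: y₂/y₁ = ½[√(1 + 8Fr₁²) − 1] = ½[√150.33 − 1] = 5.631.
y₂ = 5.631 × 0.4595 = 2.587 m.
E₁ = y₁ + V₁²/2g = 4.748 m. ΔE = (y₂ − y₁)³/(4y₁y₂) = 2.026 m. ΔE/E₁ = 2.026/4.748 = 0.427.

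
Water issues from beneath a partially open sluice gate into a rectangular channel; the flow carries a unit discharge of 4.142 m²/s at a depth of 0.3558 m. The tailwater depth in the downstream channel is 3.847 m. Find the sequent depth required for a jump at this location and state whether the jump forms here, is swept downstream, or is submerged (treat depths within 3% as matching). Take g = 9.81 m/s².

y₂ = 2.963 m; the jump is submerged

V₁ = q/y₁ = 4.142/0.3558 = 11.64 m/s. Fr₁ = V₁/√(g·y₁) = 11.64/√(9.81×0.3558) = 6.231.
Bélanger equation: y₂/y₁ = ½[√(1 + 8Fr₁²) − 1] = ½[√311.62 − 1] = 8.326.
y₂ = 8.326 × 0.3558 = 2.963 m.
Tailwater y_tw = 3.847 m: y_tw > y₂, so the jump is submerged.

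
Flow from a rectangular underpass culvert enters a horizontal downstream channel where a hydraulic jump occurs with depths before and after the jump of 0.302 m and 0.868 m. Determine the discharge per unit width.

For a rectangular channel the momentum equation gives q² = ½·g·y₁·y₂·(y₁ + y₂) = ½×9.81×0.302×0.868×1.17 = 1.50.
q = √1.50 = 1.23 m²/s.

q = 1.23 m²/s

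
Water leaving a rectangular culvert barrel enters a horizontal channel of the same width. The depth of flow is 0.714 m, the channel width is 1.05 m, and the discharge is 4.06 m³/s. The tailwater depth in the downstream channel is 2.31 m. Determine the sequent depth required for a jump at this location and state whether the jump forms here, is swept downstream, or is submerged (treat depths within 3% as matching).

y₂ = 1.74 m; the jump is submerged

q = Q/b = 4.06/1.05 = 3.87 m²/s; V₁ = q/y₁ = 5.42 m/s. Fr₁ = V₁/√(g·y₁) = 2.05.
Bélanger equation: y₂/y₁ = ½[√(1 + 8Fr₁²) − 1] = ½[√34.50 − 1] = 2.44.
y₂ = 2.44 × 0.714 = 1.74 m.
Tailwater y_tw = 2.31 m: y_tw > y₂, so the jump is submerged.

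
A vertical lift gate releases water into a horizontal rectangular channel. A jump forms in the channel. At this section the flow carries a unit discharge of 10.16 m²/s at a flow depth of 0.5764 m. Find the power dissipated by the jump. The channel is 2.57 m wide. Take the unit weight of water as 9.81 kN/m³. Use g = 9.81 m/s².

V₁ = q/y₁ = 10.16/0.5764 = 17.63 m/s. Fr₁ = V₁/√(g·y₁) = 17.63/√(9.81×0.5764) = 7.413.
Sequent-depth ratio: y₂/y₁ = ½[√(1 + 8Fr₁²) − 1] = ½[√440.58 − 1] = 9.995.
y₂ = 9.995 × 0.5764 = 5.761 m.
Head loss: ΔE = (y₂ − y₁)³/(4y₁y₂) = (5.761 − 0.5764)³/(4×0.5764×5.761) = 139.4/13.28 = 10.49 m.
Q = q·b = 10.16 × 2.57 = 26.11 m³/s. P = γ·Q·ΔE = 9.81 × 26.11 × 10.49 = 2688 kW.

P = 2688 kW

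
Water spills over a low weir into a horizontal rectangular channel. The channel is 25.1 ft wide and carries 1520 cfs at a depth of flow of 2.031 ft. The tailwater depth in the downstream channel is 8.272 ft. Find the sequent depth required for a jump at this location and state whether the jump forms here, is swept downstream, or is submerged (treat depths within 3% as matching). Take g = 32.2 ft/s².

q = Q/b = 1520/25.1 = 60.56 ft²/s; V₁ = q/y₁ = 29.82 ft/s. Fr₁ = V₁/√(g·y₁) = 3.687.
Sequent-depth ratio: y₂/y₁ = ½[√(1 + 8Fr₁²) − 1] = ½[√109.75 − 1] = 4.738.
y₂ = 4.738 × 2.031 = 9.623 ft.
Tailwater y_tw = 8.272 ft: y_tw < y₂, so the jump is swept downstream.

y₂ = 9.623 ft; the jump is swept downstream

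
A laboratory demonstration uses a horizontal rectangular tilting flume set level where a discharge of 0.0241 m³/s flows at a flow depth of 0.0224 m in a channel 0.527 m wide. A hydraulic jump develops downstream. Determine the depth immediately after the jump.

y₂ = 0.127 m

q = Q/b = 0.0241/0.527 = 0.0457 m²/s; V₁ = q/y₁ = 2.04 m/s. Fr₁ = V₁/√(g·y₁) = 4.36.
Conjugate-depth relation: y₂/y₁ = ½[√(1 + 8Fr₁²) − 1] = ½[√152.7 − 1] = 5.68.
y₂ = 5.68 × 0.0224 = 0.127 m.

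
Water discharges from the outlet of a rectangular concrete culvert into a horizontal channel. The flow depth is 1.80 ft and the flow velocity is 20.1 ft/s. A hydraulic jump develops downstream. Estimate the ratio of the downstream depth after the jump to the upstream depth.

Fr₁ = V₁/√(g·y₁) = 20.1/√(32.2×1.80) = 2.64.
From the momentum equation for a rectangular channel, y₂/y₁ = ½[√(1 + 8Fr₁²) − 1] = ½[√56.76 − 1] = 3.27.

y₂/y₁ = 3.27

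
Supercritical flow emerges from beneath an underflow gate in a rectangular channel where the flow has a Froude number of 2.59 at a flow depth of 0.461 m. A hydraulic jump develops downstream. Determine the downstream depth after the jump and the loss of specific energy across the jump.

y₂ = 1.47 m; ΔE = 0.382 m

Fr₁ = 2.59 (given).
By Bélanger, y₂/y₁ = ½[√(1 + 8Fr₁²) − 1] = ½[√54.66 − 1] = 3.20.
y₂ = 3.20 × 0.461 = 1.47 m.
Head loss: ΔE = (y₂ − y₁)³/(4y₁y₂) = (1.47 − 0.461)³/(4×0.461×1.47) = 1.04/2.72 = 0.382 m.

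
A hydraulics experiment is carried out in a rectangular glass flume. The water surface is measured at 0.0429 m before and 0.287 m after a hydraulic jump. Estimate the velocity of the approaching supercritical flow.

V₁ = 3.29 m/s

For a rectangular channel the momentum equation gives q² = ½·g·y₁·y₂·(y₁ + y₂) = ½×9.81×0.0429×0.287×0.330 = 0.0199.
q = √0.0199 = 0.141 m²/s.
V₁ = q/y₁ = 0.141/0.0429 = 3.29 m/s.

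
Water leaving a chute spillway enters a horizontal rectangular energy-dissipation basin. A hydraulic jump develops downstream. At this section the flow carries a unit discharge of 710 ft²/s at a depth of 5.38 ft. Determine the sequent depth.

V₁ = q/y₁ = 710/5.38 = 132 ft/s. Fr₁ = V₁/√(g·y₁) = 132/√(32.2×5.38) = 10.0.
Bélanger equation: y₂/y₁ = ½[√(1 + 8Fr₁²) − 1] = ½[√805.3 − 1] = 13.7.
y₂ = 13.7 × 5.38 = 73.6 ft.

y₂ = 73.6 ft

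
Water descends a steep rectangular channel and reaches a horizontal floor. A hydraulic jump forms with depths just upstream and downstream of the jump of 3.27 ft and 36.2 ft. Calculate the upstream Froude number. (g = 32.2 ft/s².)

Fr₁ = 8.17

For a rectangular channel the momentum equation gives q² = ½·g·y₁·y₂·(y₁ + y₂) = ½×32.2×3.27×36.2×39.5 = 75223.
q = √75223 = 274 ft²/s.
V₁ = q/y₁ = 83.9 ft/s; Fr₁ = V₁/√(g·y₁) = 8.17.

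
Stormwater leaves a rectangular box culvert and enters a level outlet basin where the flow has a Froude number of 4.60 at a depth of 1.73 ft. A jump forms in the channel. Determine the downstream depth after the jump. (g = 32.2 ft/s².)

y₂ = 10.4 ft

Fr₁ = 4.60 (given).
Conjugate-depth relation: y₂/y₁ = ½[√(1 + 8Fr₁²) − 1] = ½[√170.3 − 1] = 6.02.
y₂ = 6.02 × 1.73 = 10.4 ft.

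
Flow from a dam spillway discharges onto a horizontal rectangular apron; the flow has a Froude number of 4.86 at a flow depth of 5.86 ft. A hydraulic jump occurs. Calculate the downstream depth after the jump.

Fr₁ = 4.86 (given).
Bélanger equation: y₂/y₁ = ½[√(1 + 8Fr₁²) − 1] = ½[√190.0 − 1] = 6.39.
y₂ = 6.39 × 5.86 = 37.5 ft.

y₂ = 37.5 ft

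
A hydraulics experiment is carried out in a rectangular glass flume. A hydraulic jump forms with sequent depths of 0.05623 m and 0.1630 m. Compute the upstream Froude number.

Fr₁ = 2.377

For a rectangular channel the momentum equation gives q² = ½·g·y₁·y₂·(y₁ + y₂) = ½×9.81×0.05623×0.1630×0.2192 = 0.009856.
q = √0.009856 = 0.09928 m²/s.
V₁ = q/y₁ = 1.766 m/s; Fr₁ = V₁/√(g·y₁) = 2.377.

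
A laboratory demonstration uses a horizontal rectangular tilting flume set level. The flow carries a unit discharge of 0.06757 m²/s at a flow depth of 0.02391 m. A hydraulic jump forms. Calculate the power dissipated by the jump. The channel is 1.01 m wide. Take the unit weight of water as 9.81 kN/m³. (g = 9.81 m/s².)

V₁ = q/y₁ = 0.06757/0.02391 = 2.826 m/s. Fr₁ = V₁/√(g·y₁) = 2.826/√(9.81×0.02391) = 5.835.
Conjugate-depth relation: y₂/y₁ = ½[√(1 + 8Fr₁²) − 1] = ½[√273.39 − 1] = 7.767.
y₂ = 7.767 × 0.02391 = 0.1857 m.
V₂ = q/y₂ = 0.06757/0.1857 = 0.3638 m/s. E₁ = y₁ + V₁²/2g = 0.4310 m; E₂ = y₂ + V₂²/2g = 0.1925 m. ΔE = E₁ − E₂ = 0.2385 m.
Q = q·b = 0.06757 × 1.01 = 0.06825 m³/s. P = γ·Q·ΔE = 9.81 × 0.06825 × 0.2385 = 0.1597 kW.

P = 0.1597 kW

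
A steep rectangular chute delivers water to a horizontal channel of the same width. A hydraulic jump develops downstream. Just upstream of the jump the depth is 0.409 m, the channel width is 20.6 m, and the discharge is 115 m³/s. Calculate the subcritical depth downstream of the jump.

q = Q/b = 115/20.6 = 5.58 m²/s; V₁ = q/y₁ = 13.6 m/s. Fr₁ = V₁/√(g·y₁) = 6.81.
From the momentum equation for a rectangular channel, y₂/y₁ = ½[√(1 + 8Fr₁²) − 1] = ½[√372.5 − 1] = 9.15.
y₂ = 9.15 × 0.409 = 3.74 m.

y₂ = 3.74 m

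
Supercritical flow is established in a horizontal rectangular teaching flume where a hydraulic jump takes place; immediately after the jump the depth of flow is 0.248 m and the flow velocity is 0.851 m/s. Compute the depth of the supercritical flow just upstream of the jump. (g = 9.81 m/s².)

y₁ = 0.104 m

Fr₂ = V₂/√(g·y₂) = 0.851/√(9.81×0.248) = 0.546.
From the momentum equation (using Fr₂), y₁/y₂ = ½[√(1 + 8Fr₂²) − 1] = ½[√3.381 − 1] = 0.419.
y₁ = 0.419 × 0.248 = 0.104 m.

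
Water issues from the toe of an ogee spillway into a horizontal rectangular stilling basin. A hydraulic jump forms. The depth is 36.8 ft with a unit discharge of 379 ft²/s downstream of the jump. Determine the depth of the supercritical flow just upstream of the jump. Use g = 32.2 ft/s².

y₁ = 5.70 ft

V₂ = q/y₂ = 379/36.8 = 10.3 ft/s; Fr₂ = V₂/√(g·y₂) = 0.299.
Since the conjugate-depth ratio holds either way, y₁/y₂ = ½[√(1 + 8Fr₂²) − 1] = ½[√1.716 − 1] = 0.155.
y₁ = 0.155 × 36.8 = 5.70 ft.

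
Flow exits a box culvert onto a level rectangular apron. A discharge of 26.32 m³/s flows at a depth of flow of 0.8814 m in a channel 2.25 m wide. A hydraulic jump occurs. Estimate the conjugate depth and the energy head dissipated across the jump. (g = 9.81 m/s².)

q = Q/b = 26.32/2.25 = 11.70 m²/s; V₁ = q/y₁ = 13.27 m/s. Fr₁ = V₁/√(g·y₁) = 4.513.
Conjugate-depth relation: y₂/y₁ = ½[√(1 + 8Fr₁²) − 1] = ½[√163.97 − 1] = 5.903.
y₂ = 5.903 × 0.8814 = 5.203 m.
V₂ = q/y₂ = 11.70/5.203 = 2.248 m/s. E₁ = y₁ + V₁²/2g = 9.859 m; E₂ = y₂ + V₂²/2g = 5.460 m. ΔE = E₁ − E₂ = 4.399 m.

y₂ = 5.203 m; ΔE = 4.399 m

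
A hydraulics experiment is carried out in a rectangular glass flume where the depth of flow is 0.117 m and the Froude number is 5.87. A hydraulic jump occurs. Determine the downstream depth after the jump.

Fr₁ = 5.87 (given).
Bélanger equation: y₂/y₁ = ½[√(1 + 8Fr₁²) − 1] = ½[√276.7 − 1] = 7.82.
y₂ = 7.82 × 0.117 = 0.915 m.

y₂ = 0.915 m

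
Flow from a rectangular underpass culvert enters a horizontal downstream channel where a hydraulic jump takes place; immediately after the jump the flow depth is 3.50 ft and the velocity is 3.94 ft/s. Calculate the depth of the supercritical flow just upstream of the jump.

Fr₂ = V₂/√(g·y₂) = 3.94/√(32.2×3.50) = 0.371.
Applying the sequent-depth relation in reverse, y₁/y₂ = ½[√(1 + 8Fr₂²) − 1] = ½[√2.102 − 1] = 0.225.
y₁ = 0.225 × 3.50 = 0.787 ft.

y₁ = 0.787 ft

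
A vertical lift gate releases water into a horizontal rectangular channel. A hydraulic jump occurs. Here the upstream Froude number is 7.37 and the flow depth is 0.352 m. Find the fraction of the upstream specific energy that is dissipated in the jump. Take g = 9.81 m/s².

ΔE/E₁ = 0.637 (63.7%)

Fr₁ = 7.37 (given).
Bélanger equation: y₂/y₁ = ½[√(1 + 8Fr₁²) − 1] = ½[√435.5 − 1] = 9.93.
y₂ = 9.93 × 0.352 = 3.50 m.
E₁ = y₁(1 + Fr₁²/2) = 0.352×(1 + 7.37²/2) = 9.91 m. ΔE = (y₂ − y₁)³/(4y₁y₂) = 6.32 m. ΔE/E₁ = 6.32/9.91 = 0.637.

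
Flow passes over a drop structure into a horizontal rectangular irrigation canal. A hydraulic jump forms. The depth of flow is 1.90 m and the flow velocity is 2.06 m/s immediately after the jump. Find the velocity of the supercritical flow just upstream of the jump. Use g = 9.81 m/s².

Fr₂ = V₂/√(g·y₂) = 2.06/√(9.81×1.90) = 0.477.
Applying the sequent-depth relation in reverse, y₁/y₂ = ½[√(1 + 8Fr₂²) − 1] = ½[√2.821 − 1] = 0.340.
y₁ = 0.340 × 1.90 = 0.646 m.
V₁ = q/y₁ = 3.91/0.646 = 6.06 m/s.

V₁ = 6.06 m/s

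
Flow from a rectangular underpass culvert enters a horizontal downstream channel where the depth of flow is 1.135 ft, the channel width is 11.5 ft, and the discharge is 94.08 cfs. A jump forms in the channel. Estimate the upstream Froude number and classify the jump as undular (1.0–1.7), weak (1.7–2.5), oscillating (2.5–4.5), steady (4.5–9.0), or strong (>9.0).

Fr₁ = 1.192; undular jump

q = Q/b = 94.08/11.5 = 8.181 ft²/s; V₁ = q/y₁ = 7.208 ft/s. Fr₁ = V₁/√(g·y₁) = 1.192.
Fr₁ = 1.192 lies in the undular range.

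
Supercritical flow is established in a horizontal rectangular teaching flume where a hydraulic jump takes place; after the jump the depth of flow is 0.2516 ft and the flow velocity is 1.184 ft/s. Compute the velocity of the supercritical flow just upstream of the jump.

Fr₂ = V₂/√(g·y₂) = 1.184/√(32.2×0.2516) = 0.4160.
Since the conjugate-depth ratio holds either way, y₁/y₂ = ½[√(1 + 8Fr₂²) − 1] = ½[√2.3843 − 1] = 0.2721.
y₁ = 0.2721 × 0.2516 = 0.06845 ft.
V₁ = q/y₁ = 0.2979/0.06845 = 4.352 ft/s.

V₁ = 4.352 ft/s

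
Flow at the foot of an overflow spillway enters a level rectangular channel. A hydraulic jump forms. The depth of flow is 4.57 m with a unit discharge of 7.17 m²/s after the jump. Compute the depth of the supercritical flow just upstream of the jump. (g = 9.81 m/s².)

V₂ = q/y₂ = 7.17/4.57 = 1.57 m/s; Fr₂ = V₂/√(g·y₂) = 0.234.
The Bélanger relation is symmetric: y₁/y₂ = ½[√(1 + 8Fr₂²) − 1] = ½[√1.439 − 1] = 0.0998.
y₁ = 0.0998 × 4.57 = 0.456 m.

y₁ = 0.456 m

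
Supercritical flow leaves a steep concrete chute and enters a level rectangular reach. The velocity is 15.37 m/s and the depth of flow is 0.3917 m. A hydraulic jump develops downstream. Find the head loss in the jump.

ΔE = 8.173 m

Fr₁ = V₁/√(g·y₁) = 15.37/√(9.81×0.3917) = 7.841.
Conjugate-depth relation: y₂/y₁ = ½[√(1 + 8Fr₁²) − 1] = ½[√492.83 − 1] = 10.60.
y₂ = 10.60 × 0.3917 = 4.152 m.
q = V₁·y₁ = 15.37 × 0.3917 = 6.020 m²/s. V₂ = q/y₂ = 6.020/4.152 = 1.450 m/s. E₁ = y₁ + V₁²/2g = 12.43 m; E₂ = y₂ + V₂²/2g = 4.259 m. ΔE = E₁ − E₂ = 8.173 m.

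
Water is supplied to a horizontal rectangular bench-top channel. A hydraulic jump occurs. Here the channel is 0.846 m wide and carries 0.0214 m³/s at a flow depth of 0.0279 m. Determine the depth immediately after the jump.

y₂ = 0.0558 m

q = Q/b = 0.0214/0.846 = 0.0253 m²/s; V₁ = q/y₁ = 0.907 m/s. Fr₁ = V₁/√(g·y₁) = 1.73.
Conjugate-depth relation: y₂/y₁ = ½[√(1 + 8Fr₁²) − 1] = ½[√25.03 − 1] = 2.00.
y₂ = 2.00 × 0.0279 = 0.0558 m.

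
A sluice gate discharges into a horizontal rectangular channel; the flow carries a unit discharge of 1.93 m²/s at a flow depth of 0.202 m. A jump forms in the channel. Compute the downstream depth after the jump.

y₂ = 1.84 m

V₁ = q/y₁ = 1.93/0.202 = 9.55 m/s. Fr₁ = V₁/√(g·y₁) = 9.55/√(9.81×0.202) = 6.79.
By Bélanger, y₂/y₁ = ½[√(1 + 8Fr₁²) − 1] = ½[√369.5 − 1] = 9.11.
y₂ = 9.11 × 0.202 = 1.84 m.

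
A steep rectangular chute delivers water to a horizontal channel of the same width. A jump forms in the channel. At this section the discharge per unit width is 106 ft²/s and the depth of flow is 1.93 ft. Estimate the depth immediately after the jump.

V₁ = q/y₁ = 106/1.93 = 54.9 ft/s. Fr₁ = V₁/√(g·y₁) = 54.9/√(32.2×1.93) = 6.97.
Bélanger equation: y₂/y₁ = ½[√(1 + 8Fr₁²) − 1] = ½[√389.3 − 1] = 9.37.
y₂ = 9.37 × 1.93 = 18.1 ft.

y₂ = 18.1 ft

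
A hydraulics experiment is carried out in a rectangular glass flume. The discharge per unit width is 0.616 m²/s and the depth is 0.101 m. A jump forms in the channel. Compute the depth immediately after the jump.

y₂ = 0.826 m

V₁ = q/y₁ = 0.616/0.101 = 6.10 m/s. Fr₁ = V₁/√(g·y₁) = 6.10/√(9.81×0.101) = 6.13.
Bélanger equation: y₂/y₁ = ½[√(1 + 8Fr₁²) − 1] = ½[√301.3 − 1] = 8.18.
y₂ = 8.18 × 0.101 = 0.826 m.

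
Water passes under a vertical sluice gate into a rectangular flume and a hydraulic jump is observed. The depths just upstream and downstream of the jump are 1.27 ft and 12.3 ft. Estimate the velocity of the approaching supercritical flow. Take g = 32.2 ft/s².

For a rectangular channel the momentum equation gives q² = ½·g·y₁·y₂·(y₁ + y₂) = ½×32.2×1.27×12.3×13.6 = 3413.
q = √3413 = 58.4 ft²/s.
V₁ = q/y₁ = 58.4/1.27 = 46.0 ft/s.

V₁ = 46.0 ft/s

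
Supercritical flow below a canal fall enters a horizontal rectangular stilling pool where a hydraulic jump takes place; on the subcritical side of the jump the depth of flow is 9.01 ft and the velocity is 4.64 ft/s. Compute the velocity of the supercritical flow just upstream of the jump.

Fr₂ = V₂/√(g·y₂) = 4.64/√(32.2×9.01) = 0.272.
Applying the sequent-depth relation in reverse, y₁/y₂ = ½[√(1 + 8Fr₂²) − 1] = ½[√1.594 − 1] = 0.131.
y₁ = 0.131 × 9.01 = 1.18 ft.
V₁ = q/y₁ = 41.8/1.18 = 35.4 ft/s.

V₁ = 35.4 ft/s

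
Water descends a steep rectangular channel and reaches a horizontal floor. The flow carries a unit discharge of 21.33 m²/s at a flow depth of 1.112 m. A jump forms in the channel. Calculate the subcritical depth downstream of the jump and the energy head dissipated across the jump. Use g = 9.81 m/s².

V₁ = q/y₁ = 21.33/1.112 = 19.18 m/s. Fr₁ = V₁/√(g·y₁) = 19.18/√(9.81×1.112) = 5.808.
By Bélanger, y₂/y₁ = ½[√(1 + 8Fr₁²) − 1] = ½[√270.83 − 1] = 7.728.
y₂ = 7.728 × 1.112 = 8.594 m.
Head loss: ΔE = (y₂ − y₁)³/(4y₁y₂) = (8.594 − 1.112)³/(4×1.112×8.594) = 418.8/38.23 = 10.96 m.

y₂ = 8.594 m; ΔE = 10.96 m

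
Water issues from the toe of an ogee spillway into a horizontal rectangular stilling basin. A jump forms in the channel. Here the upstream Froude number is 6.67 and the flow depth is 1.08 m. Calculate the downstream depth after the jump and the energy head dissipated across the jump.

Fr₁ = 6.67 (given).
Bélanger equation: y₂/y₁ = ½[√(1 + 8Fr₁²) − 1] = ½[√356.9 − 1] = 8.95.
y₂ = 8.95 × 1.08 = 9.66 m.
V₁ = Fr₁·√(g·y₁) = 6.67×√(9.81×1.08) = 21.7 m/s; q = V₁·y₁ = 23.4 m²/s. V₂ = q/y₂ = 23.4/9.66 = 2.43 m/s. E₁ = y₁ + V₁²/2g = 25.1 m; E₂ = y₂ + V₂²/2g = 9.96 m. ΔE = E₁ − E₂ = 15.1 m.

y₂ = 9.66 m; ΔE = 15.1 m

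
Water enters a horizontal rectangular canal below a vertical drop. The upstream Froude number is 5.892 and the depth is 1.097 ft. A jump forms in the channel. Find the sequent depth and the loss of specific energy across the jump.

Fr₁ = 5.892 (given).
Bélanger equation: y₂/y₁ = ½[√(1 + 8Fr₁²) − 1] = ½[√278.73 − 1] = 7.848.
y₂ = 7.848 × 1.097 = 8.609 ft.
Head loss: ΔE = (y₂ − y₁)³/(4y₁y₂) = (8.609 − 1.097)³/(4×1.097×8.609) = 423.9/37.78 = 11.22 ft.

y₂ = 8.609 ft; ΔE = 11.22 ft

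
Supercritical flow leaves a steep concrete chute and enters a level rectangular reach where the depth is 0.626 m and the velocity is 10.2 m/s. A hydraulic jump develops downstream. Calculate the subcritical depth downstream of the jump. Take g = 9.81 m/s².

y₂ = 3.34 m

Fr₁ = V₁/√(g·y₁) = 10.2/√(9.81×0.626) = 4.12.
Sequent-depth ratio: y₂/y₁ = ½[√(1 + 8Fr₁²) − 1] = ½[√136.5 − 1] = 5.34.
y₂ = 5.34 × 0.626 = 3.34 m.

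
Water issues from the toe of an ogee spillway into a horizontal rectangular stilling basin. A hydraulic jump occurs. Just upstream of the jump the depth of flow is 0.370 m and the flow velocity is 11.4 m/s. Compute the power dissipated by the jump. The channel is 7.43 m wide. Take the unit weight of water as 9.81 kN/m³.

Fr₁ = V₁/√(g·y₁) = 11.4/√(9.81×0.370) = 5.98.
By Bélanger, y₂/y₁ = ½[√(1 + 8Fr₁²) − 1] = ½[√287.4 − 1] = 7.98.
y₂ = 7.98 × 0.370 = 2.95 m.
q = V₁·y₁ = 11.4 × 0.370 = 4.22 m²/s. V₂ = q/y₂ = 4.22/2.95 = 1.43 m/s. E₁ = y₁ + V₁²/2g = 6.99 m; E₂ = y₂ + V₂²/2g = 3.06 m. ΔE = E₁ − E₂ = 3.94 m.
Q = q·b = 4.22 × 7.43 = 31.3 m³/s. P = γ·Q·ΔE = 9.81 × 31.3 × 3.94 = 1211 kW.

P = 1211 kW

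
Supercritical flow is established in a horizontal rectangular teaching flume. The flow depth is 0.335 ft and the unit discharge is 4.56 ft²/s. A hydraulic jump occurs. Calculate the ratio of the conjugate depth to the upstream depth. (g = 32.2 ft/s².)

y₂/y₁ = 5.38

V₁ = q/y₁ = 4.56/0.335 = 13.6 ft/s. Fr₁ = V₁/√(g·y₁) = 13.6/√(32.2×0.335) = 4.14.
By Bélanger, y₂/y₁ = ½[√(1 + 8Fr₁²) − 1] = ½[√138.4 − 1] = 5.38.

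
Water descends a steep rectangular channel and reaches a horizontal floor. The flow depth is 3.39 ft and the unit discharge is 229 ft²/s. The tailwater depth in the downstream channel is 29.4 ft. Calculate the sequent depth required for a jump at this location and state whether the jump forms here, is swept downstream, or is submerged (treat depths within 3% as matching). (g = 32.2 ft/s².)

V₁ = q/y₁ = 229/3.39 = 67.6 ft/s. Fr₁ = V₁/√(g·y₁) = 67.6/√(32.2×3.39) = 6.47.
Sequent-depth ratio: y₂/y₁ = ½[√(1 + 8Fr₁²) − 1] = ½[√335.4 − 1] = 8.66.
y₂ = 8.66 × 3.39 = 29.3 ft.
Tailwater y_tw = 29.4 ft: y_tw ≈ y₂, so the jump forms here.

y₂ = 29.3 ft; the jump forms here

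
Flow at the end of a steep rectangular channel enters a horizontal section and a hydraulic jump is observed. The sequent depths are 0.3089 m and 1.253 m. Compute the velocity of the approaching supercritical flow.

For a rectangular channel the momentum equation gives q² = ½·g·y₁·y₂·(y₁ + y₂) = ½×9.81×0.3089×1.253×1.562 = 2.965.
q = √2.965 = 1.722 m²/s.
V₁ = q/y₁ = 1.722/0.3089 = 5.575 m/s.

V₁ = 5.575 m/s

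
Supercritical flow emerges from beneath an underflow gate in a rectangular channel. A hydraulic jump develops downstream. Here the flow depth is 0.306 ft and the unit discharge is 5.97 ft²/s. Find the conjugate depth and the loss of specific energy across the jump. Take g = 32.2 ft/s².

y₂ = 2.54 ft; ΔE = 3.59 ft

V₁ = q/y₁ = 5.97/0.306 = 19.5 ft/s. Fr₁ = V₁/√(g·y₁) = 19.5/√(32.2×0.306) = 6.22.
From the momentum equation for a rectangular channel, y₂/y₁ = ½[√(1 + 8Fr₁²) − 1] = ½[√310.0 − 1] = 8.30.
y₂ = 8.30 × 0.306 = 2.54 ft.
Head loss: ΔE = (y₂ − y₁)³/(4y₁y₂) = (2.54 − 0.306)³/(4×0.306×2.54) = 11.2/3.11 = 3.59 ft.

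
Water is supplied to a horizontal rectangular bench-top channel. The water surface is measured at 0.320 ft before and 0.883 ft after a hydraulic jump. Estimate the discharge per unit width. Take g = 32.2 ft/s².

q = 2.34 ft²/s

For a rectangular channel the momentum equation gives q² = ½·g·y₁·y₂·(y₁ + y₂) = ½×32.2×0.320×0.883×1.20 = 5.47.
q = √5.47 = 2.34 ft²/s.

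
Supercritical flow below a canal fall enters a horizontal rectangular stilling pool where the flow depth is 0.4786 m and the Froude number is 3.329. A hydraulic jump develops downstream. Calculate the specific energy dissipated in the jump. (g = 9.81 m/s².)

ΔE = 0.9561 m

Fr₁ = 3.329 (given).
Bélanger equation: y₂/y₁ = ½[√(1 + 8Fr₁²) − 1] = ½[√89.658 − 1] = 4.234.
y₂ = 4.234 × 0.4786 = 2.027 m.
V₁ = Fr₁·√(g·y₁) = 3.329×√(9.81×0.4786) = 7.213 m/s; q = V₁·y₁ = 3.452 m²/s. V₂ = q/y₂ = 3.452/2.027 = 1.704 m/s. E₁ = y₁ + V₁²/2g = 3.131 m; E₂ = y₂ + V₂²/2g = 2.174 m. ΔE = E₁ − E₂ = 0.9561 m.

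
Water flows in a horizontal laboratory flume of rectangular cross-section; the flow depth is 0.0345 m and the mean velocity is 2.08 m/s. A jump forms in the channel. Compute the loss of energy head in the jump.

Fr₁ = V₁/√(g·y₁) = 2.08/√(9.81×0.0345) = 3.58.
Conjugate-depth relation: y₂/y₁ = ½[√(1 + 8Fr₁²) − 1] = ½[√103.3 − 1] = 4.58.
y₂ = 4.58 × 0.0345 = 0.158 m.
q = V₁·y₁ = 2.08 × 0.0345 = 0.0718 m²/s. V₂ = q/y₂ = 0.0718/0.158 = 0.454 m/s. E₁ = y₁ + V₁²/2g = 0.255 m; E₂ = y₂ + V₂²/2g = 0.169 m. ΔE = E₁ − E₂ = 0.0865 m.

ΔE = 0.0865 m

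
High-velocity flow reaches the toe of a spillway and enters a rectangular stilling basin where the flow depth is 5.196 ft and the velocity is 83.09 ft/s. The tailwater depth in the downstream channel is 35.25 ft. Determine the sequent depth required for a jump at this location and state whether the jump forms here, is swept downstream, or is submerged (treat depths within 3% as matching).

y₂ = 44.68 ft; the jump is swept downstream

Fr₁ = V₁/√(g·y₁) = 83.09/√(32.2×5.196) = 6.424.
Bélanger equation: y₂/y₁ = ½[√(1 + 8Fr₁²) − 1] = ½[√331.11 − 1] = 8.598.
y₂ = 8.598 × 5.196 = 44.68 ft.
Tailwater y_tw = 35.25 ft: y_tw < y₂, so the jump is swept downstream.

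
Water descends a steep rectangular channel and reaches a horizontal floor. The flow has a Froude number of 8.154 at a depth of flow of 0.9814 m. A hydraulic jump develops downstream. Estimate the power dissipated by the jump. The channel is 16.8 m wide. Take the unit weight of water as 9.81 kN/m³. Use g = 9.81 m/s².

Fr₁ = 8.154 (given).
Conjugate-depth relation: y₂/y₁ = ½[√(1 + 8Fr₁²) − 1] = ½[√532.90 − 1] = 11.04.
y₂ = 11.04 × 0.9814 = 10.84 m.
V₁ = Fr₁·√(g·y₁) = 8.154×√(9.81×0.9814) = 25.30 m/s; q = V₁·y₁ = 24.83 m²/s. V₂ = q/y₂ = 24.83/10.84 = 2.291 m/s. E₁ = y₁ + V₁²/2g = 33.61 m; E₂ = y₂ + V₂²/2g = 11.10 m. ΔE = E₁ − E₂ = 22.50 m.
Q = q·b = 24.83 × 16.8 = 417.1 m³/s. P = γ·Q·ΔE = 9.81 × 417.1 × 22.50 = 92083 kW.

P = 92083 kW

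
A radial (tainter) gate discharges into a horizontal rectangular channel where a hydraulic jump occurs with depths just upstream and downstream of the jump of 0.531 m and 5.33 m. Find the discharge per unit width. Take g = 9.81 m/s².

For a rectangular channel the momentum equation gives q² = ½·g·y₁·y₂·(y₁ + y₂) = ½×9.81×0.531×5.33×5.86 = 81.4.
q = √81.4 = 9.02 m²/s.

q = 9.02 m²/s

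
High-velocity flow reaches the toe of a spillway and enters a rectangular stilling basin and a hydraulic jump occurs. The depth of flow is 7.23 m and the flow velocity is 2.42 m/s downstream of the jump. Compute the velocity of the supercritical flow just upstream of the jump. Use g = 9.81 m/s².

V₁ = 16.8 m/s

Fr₂ = V₂/√(g·y₂) = 2.42/√(9.81×7.23) = 0.287.
From the momentum equation (using Fr₂), y₁/y₂ = ½[√(1 + 8Fr₂²) − 1] = ½[√1.661 − 1] = 0.144.
y₁ = 0.144 × 7.23 = 1.04 m.
V₁ = q/y₁ = 17.5/1.04 = 16.8 m/s.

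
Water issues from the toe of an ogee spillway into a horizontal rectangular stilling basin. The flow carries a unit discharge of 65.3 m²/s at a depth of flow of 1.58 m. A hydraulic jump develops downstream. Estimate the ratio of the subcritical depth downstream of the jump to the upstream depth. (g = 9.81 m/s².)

y₂/y₁ = 14.4

V₁ = q/y₁ = 65.3/1.58 = 41.3 m/s. Fr₁ = V₁/√(g·y₁) = 41.3/√(9.81×1.58) = 10.5.
Sequent-depth ratio: y₂/y₁ = ½[√(1 + 8Fr₁²) − 1] = ½[√882.6 − 1] = 14.4.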